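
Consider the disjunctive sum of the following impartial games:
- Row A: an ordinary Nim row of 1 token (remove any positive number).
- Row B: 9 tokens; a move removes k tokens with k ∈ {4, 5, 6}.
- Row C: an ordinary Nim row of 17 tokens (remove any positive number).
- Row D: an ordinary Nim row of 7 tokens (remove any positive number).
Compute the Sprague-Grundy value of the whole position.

21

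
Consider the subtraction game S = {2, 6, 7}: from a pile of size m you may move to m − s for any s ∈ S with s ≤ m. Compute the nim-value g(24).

Build the Grundy sequence with g(k) = mex{g(k−s) : s ∈ {2, 6, 7}, s ≤ k}:
k:     0  1  2  3  4  5  6  7  8  9 10 11 12 13 14 15 16 17 18 19 20 21 22 23 24
g(k):  0  0  1  1  0  0  1  1  2  0  3  1  2  0  0  1  1  0  0  1  1  2  0  3  1
So g(24) = 1.

1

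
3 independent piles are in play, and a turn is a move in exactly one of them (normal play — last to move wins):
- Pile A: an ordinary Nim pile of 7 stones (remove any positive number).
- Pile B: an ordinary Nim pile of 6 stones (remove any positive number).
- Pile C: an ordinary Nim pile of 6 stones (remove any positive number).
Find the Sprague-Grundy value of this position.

7

Pile A is a plain Nim pile of size 7, so its Grundy value is 7.
Pile B is a plain Nim pile of size 6, so its Grundy value is 6.
Pile C is a plain Nim pile of size 6, so its Grundy value is 6.
By the Sprague-Grundy theorem, the Grundy value of a sum of independent games is the XOR of the component values.
Combined value = 7 XOR 6 XOR 6 = 7.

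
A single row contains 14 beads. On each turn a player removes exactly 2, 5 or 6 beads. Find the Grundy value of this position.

1

Grundy values for subtraction set {2, 5, 6}:
g(0) = mex{} = 0
g(1) = mex{} = 0
g(2) = mex{0} = 1
g(3) = mex{0} = 1
g(4) = mex{1} = 0
g(5) = mex{0,1} = 2
g(6) = mex{0} = 1
g(7) = mex{0,1,2} = 3
g(8) = mex{1} = 0
g(9) = mex{0,1,3} = 2
g(10) = mex{0,2} = 1
g(11) = mex{1,2} = 0
g(12) = mex{1,3} = 0
g(13) = mex{0,3} = 1
g(14) = mex{0,2} = 1
So g(14) = 1.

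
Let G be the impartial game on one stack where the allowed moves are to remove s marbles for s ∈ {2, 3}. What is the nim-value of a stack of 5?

0

Compute g(0), g(1), … for moves {2, 3}:
k:     0  1  2  3  4  5
g(k):  0  0  1  1  2  0
So g(5) = 0.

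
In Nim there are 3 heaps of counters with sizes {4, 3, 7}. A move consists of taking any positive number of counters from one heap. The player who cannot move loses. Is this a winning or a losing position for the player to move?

Compute the nim-sum pairwise:
4 ^ 3 = 7
7 ^ 7 = 0
The nim-sum is 0, so this is a P-position: the player to move is in a losing position under optimal play.

Losing position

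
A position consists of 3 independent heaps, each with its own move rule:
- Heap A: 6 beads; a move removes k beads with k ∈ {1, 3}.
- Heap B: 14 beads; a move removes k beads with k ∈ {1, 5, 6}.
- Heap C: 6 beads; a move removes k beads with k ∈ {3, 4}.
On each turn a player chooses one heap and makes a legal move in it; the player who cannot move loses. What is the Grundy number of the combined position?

Grundy values for heap A (subtraction set {1, 3}):
k:     0  1  2  3  4  5  6
g(k):  0  1  0  1  0  1  0
So g(6) = 0.
Grundy values for heap B (subtraction set {1, 5, 6}):
g(0) = mex{} = 0
g(1) = mex{0} = 1
g(2) = mex{1} = 0
g(3) = mex{0} = 1
g(4) = mex{1} = 0
g(5) = mex{0} = 1
g(6) = mex{0,1} = 2
g(7) = mex{0,1,2} = 3
g(8) = mex{0,1,3} = 2
g(9) = mex{0,1,2} = 3
g(10) = mex{0,1,3} = 2
g(11) = mex{1,2} = 0
g(12) = mex{0,2,3} = 1
g(13) = mex{1,2,3} = 0
g(14) = mex{0,2,3} = 1
So g(14) = 1.
Grundy values for heap C (subtraction set {3, 4}):
g(0) = mex{} = 0
g(1) = mex{} = 0
g(2) = mex{} = 0
g(3) = mex{0} = 1
g(4) = mex{0} = 1
g(5) = mex{0} = 1
g(6) = mex{0,1} = 2
So g(6) = 2.
By the Sprague-Grundy theorem, the Grundy value of a sum of independent games is the XOR of the component values.
Combined value = 0 ⊕ 1 ⊕ 2 = 3.

3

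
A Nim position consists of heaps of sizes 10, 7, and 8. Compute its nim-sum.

5

Nim-sum: 10 XOR 7 XOR 8 = 5.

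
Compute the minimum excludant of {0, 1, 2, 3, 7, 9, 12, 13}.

4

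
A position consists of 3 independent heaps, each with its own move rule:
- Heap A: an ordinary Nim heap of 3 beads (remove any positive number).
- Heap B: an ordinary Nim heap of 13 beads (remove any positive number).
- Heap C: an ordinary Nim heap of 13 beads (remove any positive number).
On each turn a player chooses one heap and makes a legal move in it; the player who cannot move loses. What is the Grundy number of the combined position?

Heap A is a plain Nim heap of size 3, so its Grundy value is 3.
Heap B is a plain Nim heap of size 13, so its Grundy value is 13.
Heap C is a plain Nim heap of size 13, so its Grundy value is 13.
By the Sprague-Grundy theorem, the Grundy value of a sum of independent games is the XOR of the component values.
Combined value = 3 ⊕ 13 ⊕ 13 = 3.

3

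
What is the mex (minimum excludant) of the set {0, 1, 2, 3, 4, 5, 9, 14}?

6

The values 0, 1, 2, 3, 4, 5 are all present; 6 is the first non-negative integer missing from the set.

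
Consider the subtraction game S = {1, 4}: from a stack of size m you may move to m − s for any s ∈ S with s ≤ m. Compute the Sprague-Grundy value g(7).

Grundy values for subtraction set {1, 4}:
k:     0  1  2  3  4  5  6  7
g(k):  0  1  0  1  2  0  1  0
So g(7) = 0.

0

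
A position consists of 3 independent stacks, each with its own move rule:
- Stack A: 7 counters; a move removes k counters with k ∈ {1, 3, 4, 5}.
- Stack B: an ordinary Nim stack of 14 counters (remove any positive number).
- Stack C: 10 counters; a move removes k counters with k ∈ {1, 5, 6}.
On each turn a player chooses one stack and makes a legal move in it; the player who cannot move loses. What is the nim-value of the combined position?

Grundy values for stack A (subtraction set {1, 3, 4, 5}):
k:     0  1  2  3  4  5  6  7
g(k):  0  1  0  1  2  3  2  3
So g(7) = 3.
Stack B is a plain Nim stack of size 14, so its Grundy value is 14.
Grundy values for stack C (subtraction set {1, 5, 6}):
g(0) = mex{} = 0
g(1) = mex{0} = 1
g(2) = mex{1} = 0
g(3) = mex{0} = 1
g(4) = mex{1} = 0
g(5) = mex{0} = 1
g(6) = mex{0,1} = 2
g(7) = mex{0,1,2} = 3
g(8) = mex{0,1,3} = 2
g(9) = mex{0,1,2} = 3
g(10) = mex{0,1,3} = 2
So g(10) = 2.
The value of a disjunctive sum is the nim-sum of the parts.
Combined value = 3 XOR 14 XOR 2 = 15.

15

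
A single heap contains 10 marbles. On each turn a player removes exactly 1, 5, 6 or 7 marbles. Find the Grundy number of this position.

Compute g(0), g(1), … for moves {1, 5, 6, 7}:
g(0) = mex{} = 0
g(1) = mex{0} = 1
g(2) = mex{1} = 0
g(3) = mex{0} = 1
g(4) = mex{1} = 0
g(5) = mex{0} = 1
g(6) = mex{0,1} = 2
g(7) = mex{0,1,2} = 3
g(8) = mex{0,1,3} = 2
g(9) = mex{0,1,2} = 3
g(10) = mex{0,1,3} = 2
So g(10) = 2.

2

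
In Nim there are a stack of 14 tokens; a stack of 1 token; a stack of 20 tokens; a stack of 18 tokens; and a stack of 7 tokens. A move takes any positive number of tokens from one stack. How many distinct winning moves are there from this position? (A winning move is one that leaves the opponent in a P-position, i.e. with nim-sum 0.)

In binary:
  01110  (14)
  00001  (1)
  10100  (20)
  10010  (18)
  00111  (7)
  -----
  01110  (14)
The overall nim-sum is X = 14. A stack of size p has a winning move iff p XOR X < p (reduce it to p XOR X).
  14: 14 XOR 14 = 0 < 14 — winning move (to 0).
  1: 1 XOR 14 = 15 ≥ 1 — no move.
  20: 20 XOR 14 = 26 ≥ 20 — no move.
  18: 18 XOR 14 = 28 ≥ 18 — no move.
  7: 7 XOR 14 = 9 ≥ 7 — no move.
That gives 1 winning move.

1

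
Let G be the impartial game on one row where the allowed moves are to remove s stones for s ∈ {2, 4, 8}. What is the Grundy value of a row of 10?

2

Compute g(0), g(1), … for moves {2, 4, 8}:
k:     0  1  2  3  4  5  6  7  8  9 10
g(k):  0  0  1  1  2  2  0  0  1  1  2
So g(10) = 2.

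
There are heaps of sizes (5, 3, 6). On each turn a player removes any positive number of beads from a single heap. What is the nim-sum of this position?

In binary:
  101  (5)
  011  (3)
  110  (6)
  ---
  000  (0)

0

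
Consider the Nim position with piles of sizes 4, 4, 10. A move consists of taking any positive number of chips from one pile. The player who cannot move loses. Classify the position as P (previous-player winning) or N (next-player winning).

Compute the nim-sum pairwise:
4 XOR 4 = 0
0 XOR 10 = 10
The nim-sum is 10 ≠ 0, so this is an N-position: the player to move can win.

N-position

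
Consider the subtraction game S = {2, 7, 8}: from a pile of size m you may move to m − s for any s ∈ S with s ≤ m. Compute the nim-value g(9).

2

Build the Grundy sequence with g(k) = mex{g(k−s) : s ∈ {2, 7, 8}, s ≤ k}:
g(0) = mex{} = 0
g(1) = mex{} = 0
g(2) = mex{0} = 1
g(3) = mex{0} = 1
g(4) = mex{1} = 0
g(5) = mex{1} = 0
g(6) = mex{0} = 1
g(7) = mex{0} = 1
g(8) = mex{0,1} = 2
g(9) = mex{0,1} = 2
So g(9) = 2.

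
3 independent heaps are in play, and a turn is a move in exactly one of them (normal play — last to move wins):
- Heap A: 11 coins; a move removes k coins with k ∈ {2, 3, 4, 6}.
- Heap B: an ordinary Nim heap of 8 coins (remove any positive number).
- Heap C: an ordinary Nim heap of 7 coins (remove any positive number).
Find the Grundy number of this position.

For heap A, compute g(0), g(1), … with moves {2, 3, 4, 6}:
g(0) = mex{} = 0
g(1) = mex{} = 0
g(2) = mex{0} = 1
g(3) = mex{0} = 1
g(4) = mex{0,1} = 2
g(5) = mex{0,1} = 2
g(6) = mex{0,1,2} = 3
g(7) = mex{0,1,2} = 3
g(8) = mex{1,2,3} = 0
g(9) = mex{1,2,3} = 0
g(10) = mex{0,2,3} = 1
g(11) = mex{0,2,3} = 1
So g(11) = 1.
Heap B is a plain Nim heap of size 8, so its Grundy value is 8.
Heap C is a plain Nim heap of size 7, so its Grundy value is 7.
By the Sprague-Grundy theorem, the Grundy value of a sum of independent games is the XOR of the component values.
Combined value = 1 XOR 8 XOR 7 = 14.

14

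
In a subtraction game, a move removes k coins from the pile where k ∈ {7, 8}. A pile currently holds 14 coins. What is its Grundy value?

2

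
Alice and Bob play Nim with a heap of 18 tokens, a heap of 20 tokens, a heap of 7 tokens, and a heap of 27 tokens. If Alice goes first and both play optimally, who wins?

Nim-sum: 18 ⊕ 20 ⊕ 7 ⊕ 27 = 26.
The nim-sum is 26 ≠ 0, so this is an N-position: the player to move can win; Alice has a winning move.

Alice wins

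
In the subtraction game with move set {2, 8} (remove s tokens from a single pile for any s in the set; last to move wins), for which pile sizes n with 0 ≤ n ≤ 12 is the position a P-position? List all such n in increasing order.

Grundy values for subtraction set {2, 8}:
g(0) = mex{} = 0
g(1) = mex{} = 0
g(2) = mex{0} = 1
g(3) = mex{0} = 1
g(4) = mex{1} = 0
g(5) = mex{1} = 0
g(6) = mex{0} = 1
g(7) = mex{0} = 1
g(8) = mex{0,1} = 2
g(9) = mex{0,1} = 2
g(10) = mex{1,2} = 0
g(11) = mex{1,2} = 0
g(12) = mex{0} = 1
The P-positions (g = 0) in 0..12 are 0, 1, 4, 5, 10, 11.

0, 1, 4, 5, 10, 11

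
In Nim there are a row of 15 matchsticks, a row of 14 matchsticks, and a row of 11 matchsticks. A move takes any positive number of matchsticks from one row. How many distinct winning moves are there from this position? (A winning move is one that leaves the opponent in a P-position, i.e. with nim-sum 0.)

3

In binary:
  1111  (15)
  1110  (14)
  1011  (11)
  ----
  1010  (10)
The overall nim-sum is X = 10. A row of size p has a winning move iff p XOR X < p (reduce it to p XOR X).
  15: 15 XOR 10 = 5 < 15 — winning move (to 5).
  14: 14 XOR 10 = 4 < 14 — winning move (to 4).
  11: 11 XOR 10 = 1 < 11 — winning move (to 1).
That gives 3 winning moves.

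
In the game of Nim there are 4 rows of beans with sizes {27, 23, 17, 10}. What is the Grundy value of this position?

In binary:
  11011  (27)
  10111  (23)
  10001  (17)
  01010  (10)
  -----
  10111  (23)

23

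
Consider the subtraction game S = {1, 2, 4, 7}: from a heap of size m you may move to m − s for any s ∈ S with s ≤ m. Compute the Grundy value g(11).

2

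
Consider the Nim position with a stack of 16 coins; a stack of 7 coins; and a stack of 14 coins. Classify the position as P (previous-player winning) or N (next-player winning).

N-position

Write each in binary and XOR column by column:
  10000  (16)
  00111  (7)
  01110  (14)
  -----
  11001  (25)
The nim-sum is 25 ≠ 0, so this is an N-position: the player to move can win.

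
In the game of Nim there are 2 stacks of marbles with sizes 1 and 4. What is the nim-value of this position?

Compute the nim-sum pairwise:
1 ^ 4 = 5

5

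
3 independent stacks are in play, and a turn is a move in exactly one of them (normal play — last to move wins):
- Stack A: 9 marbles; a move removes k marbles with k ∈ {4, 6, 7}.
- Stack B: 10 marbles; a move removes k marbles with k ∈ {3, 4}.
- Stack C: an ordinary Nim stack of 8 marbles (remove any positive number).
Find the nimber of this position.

Grundy values for stack A (subtraction set {4, 6, 7}):
g(0) = mex{} = 0
g(1) = mex{} = 0
g(2) = mex{} = 0
g(3) = mex{} = 0
g(4) = mex{0} = 1
g(5) = mex{0} = 1
g(6) = mex{0} = 1
g(7) = mex{0} = 1
g(8) = mex{0,1} = 2
g(9) = mex{0,1} = 2
So g(9) = 2.
Grundy values for stack B (subtraction set {3, 4}):
k:     0  1  2  3  4  5  6  7  8  9 10
g(k):  0  0  0  1  1  1  2  0  0  0  1
So g(10) = 1.
Stack C is a plain Nim stack of size 8, so its Grundy value is 8.
The value of a disjunctive sum is the nim-sum of the parts.
Combined value = 2 XOR 1 XOR 8 = 11.

11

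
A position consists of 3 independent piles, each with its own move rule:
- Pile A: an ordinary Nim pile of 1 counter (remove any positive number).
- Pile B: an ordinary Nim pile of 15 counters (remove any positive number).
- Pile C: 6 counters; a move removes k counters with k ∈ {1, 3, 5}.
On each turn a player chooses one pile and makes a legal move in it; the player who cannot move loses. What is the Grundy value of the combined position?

14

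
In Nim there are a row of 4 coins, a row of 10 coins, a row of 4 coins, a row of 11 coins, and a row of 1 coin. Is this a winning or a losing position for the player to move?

Write each in binary and XOR column by column:
  0100  (4)
  1010  (10)
  0100  (4)
  1011  (11)
  0001  (1)
  ----
  0000  (0)
The nim-sum is 0, so this is a P-position: the player to move is in a losing position under optimal play.

Losing position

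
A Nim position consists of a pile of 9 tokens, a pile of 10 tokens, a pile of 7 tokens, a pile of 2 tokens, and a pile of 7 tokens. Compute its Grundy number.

1

Write each in binary and XOR column by column:
  1001  (9)
  1010  (10)
  0111  (7)
  0010  (2)
  0111  (7)
  ----
  0001  (1)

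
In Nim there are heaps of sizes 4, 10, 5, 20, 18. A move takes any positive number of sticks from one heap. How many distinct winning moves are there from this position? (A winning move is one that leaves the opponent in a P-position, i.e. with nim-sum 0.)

1

In binary:
  00100  (4)
  01010  (10)
  00101  (5)
  10100  (20)
  10010  (18)
  -----
  01101  (13)
The overall nim-sum is X = 13. A heap of size p has a winning move iff p XOR X < p (reduce it to p XOR X).
  4: 4 XOR 13 = 9 ≥ 4 — no move.
  10: 10 XOR 13 = 7 < 10 — winning move (to 7).
  5: 5 XOR 13 = 8 ≥ 5 — no move.
  20: 20 XOR 13 = 25 ≥ 20 — no move.
  18: 18 XOR 13 = 31 ≥ 18 — no move.
That gives 1 winning move.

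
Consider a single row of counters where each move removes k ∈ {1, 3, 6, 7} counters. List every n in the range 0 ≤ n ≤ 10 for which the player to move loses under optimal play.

Grundy values for subtraction set {1, 3, 6, 7}:
g(0) = mex{} = 0
g(1) = mex{0} = 1
g(2) = mex{1} = 0
g(3) = mex{0} = 1
g(4) = mex{1} = 0
g(5) = mex{0} = 1
g(6) = mex{0,1} = 2
g(7) = mex{0,1,2} = 3
g(8) = mex{0,1,3} = 2
g(9) = mex{0,1,2} = 3
g(10) = mex{0,1,3} = 2
The P-positions (g = 0) in 0..10 are 0, 2, 4.

0, 2, 4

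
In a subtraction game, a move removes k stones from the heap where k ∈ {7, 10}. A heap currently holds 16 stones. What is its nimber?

2

Compute g(0), g(1), … for moves {7, 10}:
k:     0  1  2  3  4  5  6  7  8  9 10 11 12 13 14 15 16
g(k):  0  0  0  0  0  0  0  1  1  1  1  1  1  1  2  2  2
So g(16) = 2.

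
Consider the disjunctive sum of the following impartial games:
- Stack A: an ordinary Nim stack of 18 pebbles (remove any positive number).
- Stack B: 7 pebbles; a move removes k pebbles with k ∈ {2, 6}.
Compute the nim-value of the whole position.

Stack A is a plain Nim stack of size 18, so its Grundy value is 18.
Build the Grundy sequence for stack B with g(k) = mex{g(k−s) : s ∈ {2, 6}, s ≤ k}:
g(0) = mex{} = 0
g(1) = mex{} = 0
g(2) = mex{0} = 1
g(3) = mex{0} = 1
g(4) = mex{1} = 0
g(5) = mex{1} = 0
g(6) = mex{0} = 1
g(7) = mex{0} = 1
So g(7) = 1.
By the Sprague-Grundy theorem, the Grundy value of a sum of independent games is the XOR of the component values.
Combined value = 18 XOR 1 = 19.

19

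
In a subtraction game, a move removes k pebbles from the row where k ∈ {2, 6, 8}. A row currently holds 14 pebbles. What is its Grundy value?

Grundy values for subtraction set {2, 6, 8}:
g(0) = mex{} = 0
g(1) = mex{} = 0
g(2) = mex{0} = 1
g(3) = mex{0} = 1
g(4) = mex{1} = 0
g(5) = mex{1} = 0
g(6) = mex{0} = 1
g(7) = mex{0} = 1
g(8) = mex{0,1} = 2
g(9) = mex{0,1} = 2
g(10) = mex{0,1,2} = 3
g(11) = mex{0,1,2} = 3
g(12) = mex{0,1,3} = 2
g(13) = mex{0,1,3} = 2
g(14) = mex{1,2} = 0
So g(14) = 0.

0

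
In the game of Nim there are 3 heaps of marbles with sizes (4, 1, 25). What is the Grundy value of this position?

28

Bitwise XOR of the heap sizes:
  00100  (4)
  00001  (1)
  11001  (25)
  -----
  11100  (28)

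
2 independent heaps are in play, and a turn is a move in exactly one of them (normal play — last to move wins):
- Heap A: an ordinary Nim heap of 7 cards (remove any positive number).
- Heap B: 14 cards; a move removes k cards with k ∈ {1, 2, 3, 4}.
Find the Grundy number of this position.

3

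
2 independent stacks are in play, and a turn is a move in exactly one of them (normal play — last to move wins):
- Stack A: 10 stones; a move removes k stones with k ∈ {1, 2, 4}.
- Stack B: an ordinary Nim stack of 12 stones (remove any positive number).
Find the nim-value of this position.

13

Grundy values for stack A (subtraction set {1, 2, 4}):
g(0) = mex{} = 0
g(1) = mex{0} = 1
g(2) = mex{0,1} = 2
g(3) = mex{1,2} = 0
g(4) = mex{0,2} = 1
g(5) = mex{0,1} = 2
g(6) = mex{1,2} = 0
g(7) = mex{0,2} = 1
g(8) = mex{0,1} = 2
g(9) = mex{1,2} = 0
g(10) = mex{0,2} = 1
So g(10) = 1.
Stack B is a plain Nim stack of size 12, so its Grundy value is 12.
By the Sprague-Grundy theorem, the Grundy value of a sum of independent games is the XOR of the component values.
Combined value = 1 ⊕ 12 = 13.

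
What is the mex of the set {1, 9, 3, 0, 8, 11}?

2

The values 0, 1 are all present; 2 is the first non-negative integer missing from the set.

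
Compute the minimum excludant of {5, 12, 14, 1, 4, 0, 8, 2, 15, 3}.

The values 0, 1, 2, 3, 4, 5 are all present; 6 is the first non-negative integer missing from the set.

6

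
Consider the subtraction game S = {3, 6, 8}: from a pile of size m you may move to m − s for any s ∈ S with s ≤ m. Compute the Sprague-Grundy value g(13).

Grundy values for subtraction set {3, 6, 8}:
g(0) = mex{} = 0
g(1) = mex{} = 0
g(2) = mex{} = 0
g(3) = mex{0} = 1
g(4) = mex{0} = 1
g(5) = mex{0} = 1
g(6) = mex{0,1} = 2
g(7) = mex{0,1} = 2
g(8) = mex{0,1} = 2
g(9) = mex{0,1,2} = 3
g(10) = mex{0,1,2} = 3
g(11) = mex{1,2} = 0
g(12) = mex{1,2,3} = 0
g(13) = mex{1,2,3} = 0
So g(13) = 0.

0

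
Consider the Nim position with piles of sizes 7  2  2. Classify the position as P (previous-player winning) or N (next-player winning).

Compute the nim-sum pairwise:
7 XOR 2 = 5
5 XOR 2 = 7
The nim-sum is 7 ≠ 0, so this is an N-position: the player to move can win.

N-position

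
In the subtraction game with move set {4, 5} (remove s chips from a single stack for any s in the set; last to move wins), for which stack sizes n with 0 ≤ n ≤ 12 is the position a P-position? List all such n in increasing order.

0, 1, 2, 3, 9, 10, 11, 12

Grundy values for subtraction set {4, 5}:
k:     0  1  2  3  4  5  6  7  8  9 10 11 12
g(k):  0  0  0  0  1  1  1  1  2  0  0  0  0
The P-positions (g = 0) in 0..12 are 0, 1, 2, 3, 9, 10, 11, 12.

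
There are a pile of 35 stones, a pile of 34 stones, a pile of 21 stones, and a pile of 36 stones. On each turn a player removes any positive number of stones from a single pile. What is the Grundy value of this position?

Compute the nim-sum pairwise:
35 ^ 34 = 1
1 ^ 21 = 20
20 ^ 36 = 48

48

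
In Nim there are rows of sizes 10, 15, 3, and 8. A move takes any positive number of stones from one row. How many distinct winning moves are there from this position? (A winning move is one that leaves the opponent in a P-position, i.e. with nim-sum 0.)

3

Compute the nim-sum pairwise:
10 ^ 15 = 5
5 ^ 3 = 6
6 ^ 8 = 14
The overall nim-sum is X = 14. A row of size p has a winning move iff p XOR X < p (reduce it to p XOR X).
  10: 10 XOR 14 = 4 < 10 — winning move (to 4).
  15: 15 XOR 14 = 1 < 15 — winning move (to 1).
  3: 3 XOR 14 = 13 ≥ 3 — no move.
  8: 8 XOR 14 = 6 < 8 — winning move (to 6).
That gives 3 winning moves.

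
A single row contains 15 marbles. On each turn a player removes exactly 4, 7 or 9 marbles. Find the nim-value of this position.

Grundy values for subtraction set {4, 7, 9}:
k:     0  1  2  3  4  5  6  7  8  9 10 11 12 13 14 15
g(k):  0  0  0  0  1  1  1  1  2  2  2  2  3  0  0  0
So g(15) = 0.

0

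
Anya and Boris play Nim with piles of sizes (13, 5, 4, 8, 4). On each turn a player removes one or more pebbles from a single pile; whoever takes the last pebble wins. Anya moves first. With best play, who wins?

Boris wins

Nim-sum: 13 ^ 5 ^ 4 ^ 8 ^ 4 = 0.
The nim-sum is 0, so this is a P-position: the player to move is in a losing position under optimal play; Anya is about to move from it and so loses — Boris wins.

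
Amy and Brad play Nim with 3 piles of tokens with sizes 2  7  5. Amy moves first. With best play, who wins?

In binary:
  010  (2)
  111  (7)
  101  (5)
  ---
  000  (0)
The nim-sum is 0, so this is a P-position: the player to move is in a losing position under optimal play; Amy is about to move from it and so loses — Brad wins.

Brad wins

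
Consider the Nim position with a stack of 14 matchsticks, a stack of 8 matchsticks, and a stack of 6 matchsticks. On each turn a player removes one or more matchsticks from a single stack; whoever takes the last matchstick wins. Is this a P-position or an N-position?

Compute the nim-sum pairwise:
14 ^ 8 = 6
6 ^ 6 = 0
The nim-sum is 0, so this is a P-position: the player to move is in a losing position under optimal play.

P-position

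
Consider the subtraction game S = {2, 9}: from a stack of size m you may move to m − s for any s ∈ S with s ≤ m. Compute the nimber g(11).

0

Compute g(0), g(1), … for moves {2, 9}:
g(0) = mex{} = 0
g(1) = mex{} = 0
g(2) = mex{0} = 1
g(3) = mex{0} = 1
g(4) = mex{1} = 0
g(5) = mex{1} = 0
g(6) = mex{0} = 1
g(7) = mex{0} = 1
g(8) = mex{1} = 0
g(9) = mex{0,1} = 2
g(10) = mex{0} = 1
g(11) = mex{1,2} = 0
So g(11) = 0.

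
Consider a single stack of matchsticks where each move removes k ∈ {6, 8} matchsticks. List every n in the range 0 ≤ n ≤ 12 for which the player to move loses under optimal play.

0, 1, 2, 3, 4, 5

Grundy values for subtraction set {6, 8}:
g(0) = mex{} = 0
g(1) = mex{} = 0
g(2) = mex{} = 0
g(3) = mex{} = 0
g(4) = mex{} = 0
g(5) = mex{} = 0
g(6) = mex{0} = 1
g(7) = mex{0} = 1
g(8) = mex{0} = 1
g(9) = mex{0} = 1
g(10) = mex{0} = 1
g(11) = mex{0} = 1
g(12) = mex{0,1} = 2
The P-positions (g = 0) in 0..12 are 0, 1, 2, 3, 4, 5.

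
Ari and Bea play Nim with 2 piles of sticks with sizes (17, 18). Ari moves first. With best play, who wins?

Ari wins

Nim-sum: 17 ^ 18 = 3.
The nim-sum is 3 ≠ 0, so this is an N-position: the player to move can win; Ari has a winning move.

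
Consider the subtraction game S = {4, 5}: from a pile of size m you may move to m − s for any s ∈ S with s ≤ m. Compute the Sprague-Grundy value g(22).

Grundy values for subtraction set {4, 5}:
k:     0  1  2  3  4  5  6  7  8  9 10 11 12 13 14 15 16 17 18 19 20 21 22
g(k):  0  0  0  0  1  1  1  1  2  0  0  0  0  1  1  1  1  2  0  0  0  0  1
So g(22) = 1.

1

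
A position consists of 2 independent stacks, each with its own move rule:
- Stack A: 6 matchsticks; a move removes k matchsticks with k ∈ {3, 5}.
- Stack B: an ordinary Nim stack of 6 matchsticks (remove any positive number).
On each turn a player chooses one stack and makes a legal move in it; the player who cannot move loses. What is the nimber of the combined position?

4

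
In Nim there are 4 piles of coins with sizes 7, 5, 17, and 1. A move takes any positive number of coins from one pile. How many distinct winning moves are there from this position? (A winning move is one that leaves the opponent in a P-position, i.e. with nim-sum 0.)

Compute the nim-sum pairwise:
7 ⊕ 5 = 2
2 ⊕ 17 = 19
19 ⊕ 1 = 18
The overall nim-sum is X = 18. A pile of size p has a winning move iff p XOR X < p (reduce it to p XOR X).
  7: 7 XOR 18 = 21 ≥ 7 — no move.
  5: 5 XOR 18 = 23 ≥ 5 — no move.
  17: 17 XOR 18 = 3 < 17 — winning move (to 3).
  1: 1 XOR 18 = 19 ≥ 1 — no move.
That gives 1 winning move.

1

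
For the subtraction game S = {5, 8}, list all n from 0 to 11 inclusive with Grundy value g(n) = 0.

0, 1, 2, 3, 4

Build the Grundy sequence with g(k) = mex{g(k−s) : s ∈ {5, 8}, s ≤ k}:
k:     0  1  2  3  4  5  6  7  8  9 10 11
g(k):  0  0  0  0  0  1  1  1  1  1  2  2
The P-positions (g = 0) in 0..11 are 0, 1, 2, 3, 4.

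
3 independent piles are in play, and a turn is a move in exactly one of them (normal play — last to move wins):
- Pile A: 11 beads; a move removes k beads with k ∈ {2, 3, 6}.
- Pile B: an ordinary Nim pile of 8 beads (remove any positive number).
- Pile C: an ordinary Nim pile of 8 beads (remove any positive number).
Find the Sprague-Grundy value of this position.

Build the Grundy sequence for pile A with g(k) = mex{g(k−s) : s ∈ {2, 3, 6}, s ≤ k}:
g(0) = mex{} = 0
g(1) = mex{} = 0
g(2) = mex{0} = 1
g(3) = mex{0} = 1
g(4) = mex{0,1} = 2
g(5) = mex{1} = 0
g(6) = mex{0,1,2} = 3
g(7) = mex{0,2} = 1
g(8) = mex{0,1,3} = 2
g(9) = mex{1,3} = 0
g(10) = mex{1,2} = 0
g(11) = mex{0,2} = 1
So g(11) = 1.
Pile B is a plain Nim pile of size 8, so its Grundy value is 8.
Pile C is a plain Nim pile of size 8, so its Grundy value is 8.
The value of a disjunctive sum is the nim-sum of the parts.
Combined value = 1 XOR 8 XOR 8 = 1.

1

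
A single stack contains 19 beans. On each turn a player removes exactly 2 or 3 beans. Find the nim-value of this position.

Build the Grundy sequence with g(k) = mex{g(k−s) : s ∈ {2, 3}, s ≤ k}:
k:     0  1  2  3  4  5  6  7  8  9 10 11 12 13 14 15 16 17 18 19
g(k):  0  0  1  1  2  0  0  1  1  2  0  0  1  1  2  0  0  1  1  2
So g(19) = 2.

2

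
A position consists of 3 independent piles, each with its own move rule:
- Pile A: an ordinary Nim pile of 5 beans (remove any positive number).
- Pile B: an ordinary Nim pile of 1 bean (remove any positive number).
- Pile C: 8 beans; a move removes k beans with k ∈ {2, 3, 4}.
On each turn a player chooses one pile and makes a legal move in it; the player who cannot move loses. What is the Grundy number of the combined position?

5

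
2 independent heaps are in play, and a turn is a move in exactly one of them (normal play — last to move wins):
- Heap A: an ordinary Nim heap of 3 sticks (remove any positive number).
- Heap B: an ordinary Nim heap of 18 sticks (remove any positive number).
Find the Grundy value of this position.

17

Heap A is a plain Nim heap of size 3, so its Grundy value is 3.
Heap B is a plain Nim heap of size 18, so its Grundy value is 18.
By the Sprague-Grundy theorem, the Grundy value of a sum of independent games is the XOR of the component values.
Combined value = 3 ⊕ 18 = 17.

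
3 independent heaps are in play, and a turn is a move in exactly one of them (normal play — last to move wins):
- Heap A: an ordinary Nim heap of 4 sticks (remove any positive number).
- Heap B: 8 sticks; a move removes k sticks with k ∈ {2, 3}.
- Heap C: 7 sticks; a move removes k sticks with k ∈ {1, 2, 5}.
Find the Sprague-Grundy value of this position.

Heap A is a plain Nim heap of size 4, so its Grundy value is 4.
Grundy values for heap B (subtraction set {2, 3}):
g(0) = mex{} = 0
g(1) = mex{} = 0
g(2) = mex{0} = 1
g(3) = mex{0} = 1
g(4) = mex{0,1} = 2
g(5) = mex{1} = 0
g(6) = mex{1,2} = 0
g(7) = mex{0,2} = 1
g(8) = mex{0} = 1
So g(8) = 1.
Build the Grundy sequence for heap C with g(k) = mex{g(k−s) : s ∈ {1, 2, 5}, s ≤ k}:
k:     0  1  2  3  4  5  6  7
g(k):  0  1  2  0  1  2  0  1
So g(7) = 1.
By the Sprague-Grundy theorem, the Grundy value of a sum of independent games is the XOR of the component values.
Combined value = 4 XOR 1 XOR 1 = 4.

4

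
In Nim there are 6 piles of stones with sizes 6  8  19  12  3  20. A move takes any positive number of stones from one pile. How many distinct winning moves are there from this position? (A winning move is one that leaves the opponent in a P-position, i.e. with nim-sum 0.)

3

Write each in binary and XOR column by column:
  00110  (6)
  01000  (8)
  10011  (19)
  01100  (12)
  00011  (3)
  10100  (20)
  -----
  00110  (6)
The overall nim-sum is X = 6. A pile of size p has a winning move iff p XOR X < p (reduce it to p XOR X).
  6: 6 XOR 6 = 0 < 6 — winning move (to 0).
  8: 8 XOR 6 = 14 ≥ 8 — no move.
  19: 19 XOR 6 = 21 ≥ 19 — no move.
  12: 12 XOR 6 = 10 < 12 — winning move (to 10).
  3: 3 XOR 6 = 5 ≥ 3 — no move.
  20: 20 XOR 6 = 18 < 20 — winning move (to 18).
That gives 3 winning moves.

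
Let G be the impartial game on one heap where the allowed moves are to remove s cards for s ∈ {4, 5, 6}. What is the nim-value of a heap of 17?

1

Build the Grundy sequence with g(k) = mex{g(k−s) : s ∈ {4, 5, 6}, s ≤ k}:
k:     0  1  2  3  4  5  6  7  8  9 10 11 12 13 14 15 16 17
g(k):  0  0  0  0  1  1  1  1  2  2  0  0  0  0  1  1  1  1
So g(17) = 1.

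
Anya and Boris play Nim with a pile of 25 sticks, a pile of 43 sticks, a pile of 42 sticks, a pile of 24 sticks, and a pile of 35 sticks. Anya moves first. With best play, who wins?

Compute the nim-sum pairwise:
25 ⊕ 43 = 50
50 ⊕ 42 = 24
24 ⊕ 24 = 0
0 ⊕ 35 = 35
The nim-sum is 35 ≠ 0, so this is an N-position: the player to move can win; Anya has a winning move.

Anya wins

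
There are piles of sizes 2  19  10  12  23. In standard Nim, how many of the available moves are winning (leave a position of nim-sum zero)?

0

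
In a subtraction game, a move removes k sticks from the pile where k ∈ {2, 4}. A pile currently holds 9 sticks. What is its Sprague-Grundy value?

1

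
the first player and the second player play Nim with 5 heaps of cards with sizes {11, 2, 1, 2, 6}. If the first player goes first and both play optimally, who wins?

Compute the nim-sum pairwise:
11 XOR 2 = 9
9 XOR 1 = 8
8 XOR 2 = 10
10 XOR 6 = 12
The nim-sum is 12 ≠ 0, so this is an N-position: the player to move can win; the first player has a winning move.

the first player wins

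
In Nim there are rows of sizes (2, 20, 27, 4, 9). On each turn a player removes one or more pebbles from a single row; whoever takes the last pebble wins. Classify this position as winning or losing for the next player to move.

Losing position

In binary:
  00010  (2)
  10100  (20)
  11011  (27)
  00100  (4)
  01001  (9)
  -----
  00000  (0)
The nim-sum is 0, so this is a P-position: the player to move is in a losing position under optimal play.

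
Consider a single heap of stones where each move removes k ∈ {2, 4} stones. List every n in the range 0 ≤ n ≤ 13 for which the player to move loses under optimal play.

0, 1, 6, 7, 12, 13

Build the Grundy sequence with g(k) = mex{g(k−s) : s ∈ {2, 4}, s ≤ k}:
g(0) = mex{} = 0
g(1) = mex{} = 0
g(2) = mex{0} = 1
g(3) = mex{0} = 1
g(4) = mex{0,1} = 2
g(5) = mex{0,1} = 2
g(6) = mex{1,2} = 0
g(7) = mex{1,2} = 0
g(8) = mex{0,2} = 1
g(9) = mex{0,2} = 1
g(10) = mex{0,1} = 2
g(11) = mex{0,1} = 2
g(12) = mex{1,2} = 0
g(13) = mex{1,2} = 0
The P-positions (g = 0) in 0..13 are 0, 1, 6, 7, 12, 13.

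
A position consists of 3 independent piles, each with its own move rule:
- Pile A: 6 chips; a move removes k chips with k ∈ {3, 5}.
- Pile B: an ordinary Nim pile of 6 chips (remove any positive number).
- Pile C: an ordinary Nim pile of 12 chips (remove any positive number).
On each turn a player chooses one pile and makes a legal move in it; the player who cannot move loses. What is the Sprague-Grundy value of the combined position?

8

For pile A, compute g(0), g(1), … with moves {3, 5}:
k:     0  1  2  3  4  5  6
g(k):  0  0  0  1  1  1  2
So g(6) = 2.
Pile B is a plain Nim pile of size 6, so its Grundy value is 6.
Pile C is a plain Nim pile of size 12, so its Grundy value is 12.
By the Sprague-Grundy theorem, the Grundy value of a sum of independent games is the XOR of the component values.
Combined value = 2 XOR 6 XOR 12 = 8.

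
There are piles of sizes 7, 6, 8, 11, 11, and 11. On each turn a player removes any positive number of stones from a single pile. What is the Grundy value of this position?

Nim-sum: 7 ⊕ 6 ⊕ 8 ⊕ 11 ⊕ 11 ⊕ 11 = 2.

2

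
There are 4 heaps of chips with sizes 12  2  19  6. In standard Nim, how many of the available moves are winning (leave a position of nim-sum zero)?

Compute the nim-sum pairwise:
12 XOR 2 = 14
14 XOR 19 = 29
29 XOR 6 = 27
The overall nim-sum is X = 27. A heap of size p has a winning move iff p XOR X < p (reduce it to p XOR X).
  12: 12 XOR 27 = 23 ≥ 12 — no move.
  2: 2 XOR 27 = 25 ≥ 2 — no move.
  19: 19 XOR 27 = 8 < 19 — winning move (to 8).
  6: 6 XOR 27 = 29 ≥ 6 — no move.
That gives 1 winning move.

1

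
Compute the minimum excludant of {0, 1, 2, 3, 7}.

The values 0, 1, 2, 3 are all present; 4 is the first non-negative integer missing from the set.

4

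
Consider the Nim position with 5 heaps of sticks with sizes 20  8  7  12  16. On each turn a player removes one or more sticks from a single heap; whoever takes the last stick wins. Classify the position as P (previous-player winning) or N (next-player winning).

Bitwise XOR of the heap sizes:
  10100  (20)
  01000  (8)
  00111  (7)
  01100  (12)
  10000  (16)
  -----
  00111  (7)
The nim-sum is 7 ≠ 0, so this is an N-position: the player to move can win.

N-position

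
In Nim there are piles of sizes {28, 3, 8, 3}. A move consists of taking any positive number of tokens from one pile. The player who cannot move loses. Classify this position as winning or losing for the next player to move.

Winning position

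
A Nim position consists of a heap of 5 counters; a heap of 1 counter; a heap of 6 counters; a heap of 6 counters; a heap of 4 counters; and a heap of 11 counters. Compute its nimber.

Bitwise XOR of the heap sizes:
  0101  (5)
  0001  (1)
  0110  (6)
  0110  (6)
  0100  (4)
  1011  (11)
  ----
  1011  (11)

11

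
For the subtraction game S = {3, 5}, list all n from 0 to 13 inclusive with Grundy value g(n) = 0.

Grundy values for subtraction set {3, 5}:
k:     0  1  2  3  4  5  6  7  8  9 10 11 12 13
g(k):  0  0  0  1  1  1  2  2  0  0  0  1  1  1
The P-positions (g = 0) in 0..13 are 0, 1, 2, 8, 9, 10.

0, 1, 2, 8, 9, 10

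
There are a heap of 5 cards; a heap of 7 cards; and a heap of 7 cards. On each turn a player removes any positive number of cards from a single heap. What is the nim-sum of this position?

Compute the nim-sum pairwise:
5 ⊕ 7 = 2
2 ⊕ 7 = 5

5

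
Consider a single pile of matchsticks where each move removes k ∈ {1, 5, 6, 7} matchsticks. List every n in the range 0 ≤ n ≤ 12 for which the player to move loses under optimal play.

Build the Grundy sequence with g(k) = mex{g(k−s) : s ∈ {1, 5, 6, 7}, s ≤ k}:
k:     0  1  2  3  4  5  6  7  8  9 10 11 12
g(k):  0  1  0  1  0  1  2  3  2  3  2  3  0
The P-positions (g = 0) in 0..12 are 0, 2, 4, 12.

0, 2, 4, 12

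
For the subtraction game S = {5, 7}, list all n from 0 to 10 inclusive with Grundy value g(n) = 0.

0, 1, 2, 3, 4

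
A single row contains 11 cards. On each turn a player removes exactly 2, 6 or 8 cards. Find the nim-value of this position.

3

Compute g(0), g(1), … for moves {2, 6, 8}:
g(0) = mex{} = 0
g(1) = mex{} = 0
g(2) = mex{0} = 1
g(3) = mex{0} = 1
g(4) = mex{1} = 0
g(5) = mex{1} = 0
g(6) = mex{0} = 1
g(7) = mex{0} = 1
g(8) = mex{0,1} = 2
g(9) = mex{0,1} = 2
g(10) = mex{0,1,2} = 3
g(11) = mex{0,1,2} = 3
So g(11) = 3.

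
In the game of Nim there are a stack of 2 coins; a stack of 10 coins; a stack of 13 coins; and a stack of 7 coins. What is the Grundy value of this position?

Bitwise XOR of the heap sizes:
  0010  (2)
  1010  (10)
  1101  (13)
  0111  (7)
  ----
  0010  (2)

2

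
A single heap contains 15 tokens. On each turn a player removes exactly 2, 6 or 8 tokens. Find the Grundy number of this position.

0

Compute g(0), g(1), … for moves {2, 6, 8}:
k:     0  1  2  3  4  5  6  7  8  9 10 11 12 13 14 15
g(k):  0  0  1  1  0  0  1  1  2  2  3  3  2  2  0  0
So g(15) = 0.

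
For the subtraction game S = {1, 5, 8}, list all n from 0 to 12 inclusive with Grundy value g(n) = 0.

Grundy values for subtraction set {1, 5, 8}:
k:     0  1  2  3  4  5  6  7  8  9 10 11 12
g(k):  0  1  0  1  0  1  0  1  2  3  2  3  2
The P-positions (g = 0) in 0..12 are 0, 2, 4, 6.

0, 2, 4, 6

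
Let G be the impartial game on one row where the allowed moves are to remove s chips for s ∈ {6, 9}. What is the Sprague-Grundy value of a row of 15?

0

Grundy values for subtraction set {6, 9}:
k:     0  1  2  3  4  5  6  7  8  9 10 11 12 13 14 15
g(k):  0  0  0  0  0  0  1  1  1  1  1  1  2  2  2  0
So g(15) = 0.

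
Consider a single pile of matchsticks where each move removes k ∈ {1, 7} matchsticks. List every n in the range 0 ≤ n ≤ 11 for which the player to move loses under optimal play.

Compute g(0), g(1), … for moves {1, 7}:
k:     0  1  2  3  4  5  6  7  8  9 10 11
g(k):  0  1  0  1  0  1  0  1  0  1  0  1
The P-positions (g = 0) in 0..11 are 0, 2, 4, 6, 8, 10.

0, 2, 4, 6, 8, 10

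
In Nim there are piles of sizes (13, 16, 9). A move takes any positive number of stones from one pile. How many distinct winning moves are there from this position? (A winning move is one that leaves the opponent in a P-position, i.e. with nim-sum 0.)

Nim-sum: 13 ^ 16 ^ 9 = 20.
The overall nim-sum is X = 20. A pile of size p has a winning move iff p XOR X < p (reduce it to p XOR X).
  13: 13 XOR 20 = 25 ≥ 13 — no move.
  16: 16 XOR 20 = 4 < 16 — winning move (to 4).
  9: 9 XOR 20 = 29 ≥ 9 — no move.
That gives 1 winning move.

1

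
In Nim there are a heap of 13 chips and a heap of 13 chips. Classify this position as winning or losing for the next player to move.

Bitwise XOR of the heap sizes:
  1101  (13)
  1101  (13)
  ----
  0000  (0)
The nim-sum is 0, so this is a P-position: the player to move is in a losing position under optimal play.

Losing position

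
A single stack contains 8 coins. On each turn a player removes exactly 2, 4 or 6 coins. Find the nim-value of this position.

Compute g(0), g(1), … for moves {2, 4, 6}:
k:     0  1  2  3  4  5  6  7  8
g(k):  0  0  1  1  2  2  3  3  0
So g(8) = 0.

0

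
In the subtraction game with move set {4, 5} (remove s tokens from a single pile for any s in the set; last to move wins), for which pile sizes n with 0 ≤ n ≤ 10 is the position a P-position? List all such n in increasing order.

0, 1, 2, 3, 9, 10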